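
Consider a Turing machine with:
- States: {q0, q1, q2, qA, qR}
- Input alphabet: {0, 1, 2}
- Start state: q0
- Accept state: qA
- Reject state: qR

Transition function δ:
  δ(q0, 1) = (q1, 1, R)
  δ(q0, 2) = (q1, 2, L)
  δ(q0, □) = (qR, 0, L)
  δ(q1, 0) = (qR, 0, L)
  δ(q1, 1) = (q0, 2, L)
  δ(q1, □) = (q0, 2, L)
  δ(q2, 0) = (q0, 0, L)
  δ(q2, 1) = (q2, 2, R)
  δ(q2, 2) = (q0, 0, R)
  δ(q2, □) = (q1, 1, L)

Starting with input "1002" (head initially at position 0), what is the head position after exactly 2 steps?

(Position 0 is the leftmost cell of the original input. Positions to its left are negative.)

Execution trace (head position shown):
Step 0: [q0]1002  (head at position 0)
Step 1: move right → 1[q1]002  (head at position 1)
Step 2: move left → [qR]1002  (head at position 0)

After 2 steps, the head is at position 0.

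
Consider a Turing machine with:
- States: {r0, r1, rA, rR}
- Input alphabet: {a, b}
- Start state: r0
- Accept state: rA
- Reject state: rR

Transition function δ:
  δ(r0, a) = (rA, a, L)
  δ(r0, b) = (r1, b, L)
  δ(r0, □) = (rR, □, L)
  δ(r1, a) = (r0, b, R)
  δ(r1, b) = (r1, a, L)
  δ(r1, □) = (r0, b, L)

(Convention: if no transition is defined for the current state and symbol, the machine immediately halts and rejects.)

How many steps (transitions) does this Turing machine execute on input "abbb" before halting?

Execution trace:
Initial: [r0]abbb
Step 1: δ(r0, a) = (rA, a, L) → [rA]□abbb

The machine reaches the accept state rA and halts.

The machine executed 1 step before halting.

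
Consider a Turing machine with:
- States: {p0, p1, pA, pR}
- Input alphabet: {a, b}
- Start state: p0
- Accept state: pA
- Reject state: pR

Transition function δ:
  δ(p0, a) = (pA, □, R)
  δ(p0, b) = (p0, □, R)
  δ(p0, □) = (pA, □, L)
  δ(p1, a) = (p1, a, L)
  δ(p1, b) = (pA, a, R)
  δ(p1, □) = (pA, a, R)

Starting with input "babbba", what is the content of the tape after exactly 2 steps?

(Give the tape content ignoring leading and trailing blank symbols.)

Execution trace:
Initial: [p0]babbba
Step 1: δ(p0, b) = (p0, □, R) → □[p0]abbba
Step 2: δ(p0, a) = (pA, □, R) → □□[pA]bbba

The machine reaches the accept state pA and halts.

After 2 steps, the tape (ignoring leading/trailing blanks) is: bbba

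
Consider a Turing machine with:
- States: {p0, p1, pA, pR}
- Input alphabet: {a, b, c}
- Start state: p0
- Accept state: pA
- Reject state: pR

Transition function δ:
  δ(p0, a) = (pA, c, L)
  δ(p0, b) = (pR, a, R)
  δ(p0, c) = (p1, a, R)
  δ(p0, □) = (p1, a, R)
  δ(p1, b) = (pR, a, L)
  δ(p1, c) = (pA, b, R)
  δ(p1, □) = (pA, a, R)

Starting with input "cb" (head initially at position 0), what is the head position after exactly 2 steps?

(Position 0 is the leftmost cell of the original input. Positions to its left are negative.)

Execution trace (head position shown):
Step 0: [p0]cb  (head at position 0)
Step 1: move right → a[p1]b  (head at position 1)
Step 2: move left → [pR]aa  (head at position 0)

After 2 steps, the head is at position 0.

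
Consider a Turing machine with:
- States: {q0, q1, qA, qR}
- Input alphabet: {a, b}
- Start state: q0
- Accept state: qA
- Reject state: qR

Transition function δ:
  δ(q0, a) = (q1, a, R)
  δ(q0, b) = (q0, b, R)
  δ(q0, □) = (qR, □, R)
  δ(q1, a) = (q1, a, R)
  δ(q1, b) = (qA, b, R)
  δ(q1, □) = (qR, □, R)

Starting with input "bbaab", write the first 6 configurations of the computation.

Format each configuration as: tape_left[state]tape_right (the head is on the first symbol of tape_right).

Transitions applied:
Step 1: δ(q0, b) = (q0, b, R)
Step 2: δ(q0, b) = (q0, b, R)
Step 3: δ(q0, a) = (q1, a, R)
Step 4: δ(q1, a) = (q1, a, R)
Step 5: δ(q1, b) = (qA, b, R)

The first 6 configurations are:
[q0]bbaab ⊢ b[q0]baab ⊢ bb[q0]aab ⊢ bba[q1]ab ⊢ bbaa[q1]b ⊢ bbaab[qA]□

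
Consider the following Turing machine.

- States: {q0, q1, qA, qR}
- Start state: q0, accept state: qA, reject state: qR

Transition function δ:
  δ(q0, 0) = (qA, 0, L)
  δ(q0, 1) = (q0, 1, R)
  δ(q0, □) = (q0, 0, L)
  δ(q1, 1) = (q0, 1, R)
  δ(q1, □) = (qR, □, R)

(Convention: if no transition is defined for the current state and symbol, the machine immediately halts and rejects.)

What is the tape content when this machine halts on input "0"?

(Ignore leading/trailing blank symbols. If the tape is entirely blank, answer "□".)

Execution trace:
Initial: [q0]0
Step 1: δ(q0, 0) = (qA, 0, L) → [qA]□0

The machine reaches the accept state qA and halts.

Final tape (ignoring leading/trailing blanks): 0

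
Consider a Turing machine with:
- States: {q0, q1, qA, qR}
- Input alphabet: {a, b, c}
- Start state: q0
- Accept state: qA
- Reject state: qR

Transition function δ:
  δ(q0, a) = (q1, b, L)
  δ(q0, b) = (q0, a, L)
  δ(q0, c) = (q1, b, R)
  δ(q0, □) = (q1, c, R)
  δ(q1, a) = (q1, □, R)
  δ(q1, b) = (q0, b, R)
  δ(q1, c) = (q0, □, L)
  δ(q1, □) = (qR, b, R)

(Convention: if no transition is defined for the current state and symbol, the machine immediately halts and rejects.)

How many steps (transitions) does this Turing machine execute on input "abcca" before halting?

Execution trace:
Initial: [q0]abcca
Step 1: δ(q0, a) = (q1, b, L) → [q1]□bbcca
Step 2: δ(q1, □) = (qR, b, R) → b[qR]bbcca

The machine reaches the reject state qR and halts.

The machine executed 2 steps before halting.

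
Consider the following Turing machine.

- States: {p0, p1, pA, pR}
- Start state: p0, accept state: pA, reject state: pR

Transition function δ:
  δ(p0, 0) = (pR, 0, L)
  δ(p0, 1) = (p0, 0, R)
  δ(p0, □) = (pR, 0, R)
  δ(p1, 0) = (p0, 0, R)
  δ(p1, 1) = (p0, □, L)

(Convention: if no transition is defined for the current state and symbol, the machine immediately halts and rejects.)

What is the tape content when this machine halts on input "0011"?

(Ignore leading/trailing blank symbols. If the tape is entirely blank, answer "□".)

Execution trace:
Initial: [p0]0011
Step 1: δ(p0, 0) = (pR, 0, L) → [pR]□0011

The machine reaches the reject state pR and halts.

Final tape (ignoring leading/trailing blanks): 0011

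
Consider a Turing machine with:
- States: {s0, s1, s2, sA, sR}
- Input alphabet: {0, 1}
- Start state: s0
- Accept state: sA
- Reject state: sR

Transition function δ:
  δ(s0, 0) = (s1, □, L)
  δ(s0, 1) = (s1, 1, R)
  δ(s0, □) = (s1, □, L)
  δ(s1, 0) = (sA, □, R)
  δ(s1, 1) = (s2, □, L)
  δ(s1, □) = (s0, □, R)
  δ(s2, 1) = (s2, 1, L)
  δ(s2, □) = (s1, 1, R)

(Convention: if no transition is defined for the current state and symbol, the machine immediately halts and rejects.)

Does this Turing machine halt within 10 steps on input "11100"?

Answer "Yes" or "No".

Execution trace:
Initial: [s0]11100
Step 1: δ(s0, 1) = (s1, 1, R) → 1[s1]1100
Step 2: δ(s1, 1) = (s2, □, L) → [s2]1□100
Step 3: δ(s2, 1) = (s2, 1, L) → [s2]□1□100
Step 4: δ(s2, □) = (s1, 1, R) → 1[s1]1□100
Step 5: δ(s1, 1) = (s2, □, L) → [s2]1□□100
Step 6: δ(s2, 1) = (s2, 1, L) → [s2]□1□□100
Step 7: δ(s2, □) = (s1, 1, R) → 1[s1]1□□100
Step 8: δ(s1, 1) = (s2, □, L) → [s2]1□□□100
Step 9: δ(s2, 1) = (s2, 1, L) → [s2]□1□□□100
Step 10: δ(s2, □) = (s1, 1, R) → 1[s1]1□□□100

The machine has not reached a halting state after 10 steps.
The machine did not halt within the 10-step bound.

Answer: No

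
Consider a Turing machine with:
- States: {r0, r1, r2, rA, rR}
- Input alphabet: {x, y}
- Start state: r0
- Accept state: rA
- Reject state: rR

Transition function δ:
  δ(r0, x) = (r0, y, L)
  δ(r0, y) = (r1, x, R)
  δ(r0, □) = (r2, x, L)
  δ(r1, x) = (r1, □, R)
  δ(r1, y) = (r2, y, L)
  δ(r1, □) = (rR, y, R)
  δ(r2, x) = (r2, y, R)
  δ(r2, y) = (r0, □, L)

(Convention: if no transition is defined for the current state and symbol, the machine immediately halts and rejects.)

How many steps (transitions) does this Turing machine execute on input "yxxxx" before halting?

Execution trace:
Initial: [r0]yxxxx
Step 1: δ(r0, y) = (r1, x, R) → x[r1]xxxx
Step 2: δ(r1, x) = (r1, □, R) → x□[r1]xxx
Step 3: δ(r1, x) = (r1, □, R) → x□□[r1]xx
Step 4: δ(r1, x) = (r1, □, R) → x□□□[r1]x
Step 5: δ(r1, x) = (r1, □, R) → x□□□□[r1]□
Step 6: δ(r1, □) = (rR, y, R) → x□□□□y[rR]□

The machine reaches the reject state rR and halts.

The machine executed 6 steps before halting.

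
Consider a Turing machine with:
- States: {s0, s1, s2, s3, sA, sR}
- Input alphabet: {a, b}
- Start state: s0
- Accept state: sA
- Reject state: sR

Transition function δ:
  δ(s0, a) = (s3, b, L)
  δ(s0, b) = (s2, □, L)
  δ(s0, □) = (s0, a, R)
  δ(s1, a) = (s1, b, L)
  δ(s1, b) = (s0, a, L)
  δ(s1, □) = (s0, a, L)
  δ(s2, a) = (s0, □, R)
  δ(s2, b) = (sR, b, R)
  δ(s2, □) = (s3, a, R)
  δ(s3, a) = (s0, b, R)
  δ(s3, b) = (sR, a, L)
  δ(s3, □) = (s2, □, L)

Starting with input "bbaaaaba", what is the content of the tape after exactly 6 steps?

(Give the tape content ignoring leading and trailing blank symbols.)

Execution trace:
Initial: [s0]bbaaaaba
Step 1: δ(s0, b) = (s2, □, L) → [s2]□□baaaaba
Step 2: δ(s2, □) = (s3, a, R) → a[s3]□baaaaba
Step 3: δ(s3, □) = (s2, □, L) → [s2]a□baaaaba
Step 4: δ(s2, a) = (s0, □, R) → □[s0]□baaaaba
Step 5: δ(s0, □) = (s0, a, R) → □a[s0]baaaaba
Step 6: δ(s0, b) = (s2, □, L) → □[s2]a□aaaaba

After 6 steps, the tape (ignoring leading/trailing blanks) is: a□aaaaba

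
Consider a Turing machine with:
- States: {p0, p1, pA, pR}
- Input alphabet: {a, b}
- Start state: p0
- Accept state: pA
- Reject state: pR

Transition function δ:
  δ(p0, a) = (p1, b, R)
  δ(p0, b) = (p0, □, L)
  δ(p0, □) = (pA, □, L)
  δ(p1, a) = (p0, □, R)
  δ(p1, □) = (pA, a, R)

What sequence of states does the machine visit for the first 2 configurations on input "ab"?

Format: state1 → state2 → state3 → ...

Execution trace:
Initial: [p0]ab
Step 1: δ(p0, a) = (p1, b, R) → b[p1]b

No transition is defined for δ(p1, b). By convention the machine halts and rejects.

State sequence: p0 → p1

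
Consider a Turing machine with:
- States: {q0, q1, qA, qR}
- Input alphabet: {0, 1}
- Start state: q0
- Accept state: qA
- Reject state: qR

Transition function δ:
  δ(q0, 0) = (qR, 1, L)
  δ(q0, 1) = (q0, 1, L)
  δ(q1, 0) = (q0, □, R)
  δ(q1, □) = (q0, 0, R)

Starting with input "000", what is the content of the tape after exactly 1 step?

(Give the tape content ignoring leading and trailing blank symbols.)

Execution trace:
Initial: [q0]000
Step 1: δ(q0, 0) = (qR, 1, L) → [qR]□100

The machine reaches the reject state qR and halts.

After 1 step, the tape (ignoring leading/trailing blanks) is: 100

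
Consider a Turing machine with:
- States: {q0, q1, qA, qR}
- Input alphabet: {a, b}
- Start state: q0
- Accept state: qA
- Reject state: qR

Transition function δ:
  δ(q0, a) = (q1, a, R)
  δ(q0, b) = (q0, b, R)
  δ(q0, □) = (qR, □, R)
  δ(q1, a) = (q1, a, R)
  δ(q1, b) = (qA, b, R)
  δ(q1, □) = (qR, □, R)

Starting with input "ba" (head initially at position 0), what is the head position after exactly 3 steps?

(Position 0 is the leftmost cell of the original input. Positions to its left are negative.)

Execution trace (head position shown):
Step 0: [q0]ba  (head at position 0)
Step 1: move right → b[q0]a  (head at position 1)
Step 2: move right → ba[q1]□  (head at position 2)
Step 3: move right → ba□[qR]□  (head at position 3)

After 3 steps, the head is at position 3.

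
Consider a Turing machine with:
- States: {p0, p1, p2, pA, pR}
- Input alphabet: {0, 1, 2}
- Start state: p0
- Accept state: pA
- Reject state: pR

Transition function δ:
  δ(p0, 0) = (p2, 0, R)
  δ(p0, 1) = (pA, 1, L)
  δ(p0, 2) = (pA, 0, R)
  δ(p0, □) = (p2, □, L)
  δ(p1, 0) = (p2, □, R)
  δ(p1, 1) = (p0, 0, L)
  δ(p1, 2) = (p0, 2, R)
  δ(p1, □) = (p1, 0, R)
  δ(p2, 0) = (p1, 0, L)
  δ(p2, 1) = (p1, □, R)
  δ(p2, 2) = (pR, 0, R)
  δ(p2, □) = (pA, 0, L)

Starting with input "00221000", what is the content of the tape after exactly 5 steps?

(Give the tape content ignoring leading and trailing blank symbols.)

Execution trace:
Initial: [p0]00221000
Step 1: δ(p0, 0) = (p2, 0, R) → 0[p2]0221000
Step 2: δ(p2, 0) = (p1, 0, L) → [p1]00221000
Step 3: δ(p1, 0) = (p2, □, R) → □[p2]0221000
Step 4: δ(p2, 0) = (p1, 0, L) → [p1]□0221000
Step 5: δ(p1, □) = (p1, 0, R) → 0[p1]0221000

After 5 steps, the tape (ignoring leading/trailing blanks) is: 00221000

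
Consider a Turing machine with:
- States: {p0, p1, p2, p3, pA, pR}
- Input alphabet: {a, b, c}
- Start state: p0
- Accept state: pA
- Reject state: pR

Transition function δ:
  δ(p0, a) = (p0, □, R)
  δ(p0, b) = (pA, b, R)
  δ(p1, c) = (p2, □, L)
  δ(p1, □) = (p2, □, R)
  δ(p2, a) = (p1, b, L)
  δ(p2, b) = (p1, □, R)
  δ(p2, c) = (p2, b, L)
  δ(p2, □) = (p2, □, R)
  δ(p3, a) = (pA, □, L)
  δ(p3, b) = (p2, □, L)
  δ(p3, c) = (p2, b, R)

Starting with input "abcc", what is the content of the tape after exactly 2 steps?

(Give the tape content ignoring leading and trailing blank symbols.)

Execution trace:
Initial: [p0]abcc
Step 1: δ(p0, a) = (p0, □, R) → □[p0]bcc
Step 2: δ(p0, b) = (pA, b, R) → □b[pA]cc

The machine reaches the accept state pA and halts.

After 2 steps, the tape (ignoring leading/trailing blanks) is: bcc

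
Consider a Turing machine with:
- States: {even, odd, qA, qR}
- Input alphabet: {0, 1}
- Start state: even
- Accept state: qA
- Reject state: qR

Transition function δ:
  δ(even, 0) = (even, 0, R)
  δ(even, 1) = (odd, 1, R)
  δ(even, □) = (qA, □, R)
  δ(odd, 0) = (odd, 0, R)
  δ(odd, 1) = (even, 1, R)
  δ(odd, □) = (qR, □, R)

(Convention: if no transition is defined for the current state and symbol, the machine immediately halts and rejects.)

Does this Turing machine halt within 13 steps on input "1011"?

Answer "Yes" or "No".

Execution trace:
Initial: [even]1011
Step 1: δ(even, 1) = (odd, 1, R) → 1[odd]011
Step 2: δ(odd, 0) = (odd, 0, R) → 10[odd]11
Step 3: δ(odd, 1) = (even, 1, R) → 101[even]1
Step 4: δ(even, 1) = (odd, 1, R) → 1011[odd]□
Step 5: δ(odd, □) = (qR, □, R) → 1011□[qR]□

The machine reaches the reject state qR and halts.
The machine halted after 5 steps (within the 13-step bound).

Answer: Yes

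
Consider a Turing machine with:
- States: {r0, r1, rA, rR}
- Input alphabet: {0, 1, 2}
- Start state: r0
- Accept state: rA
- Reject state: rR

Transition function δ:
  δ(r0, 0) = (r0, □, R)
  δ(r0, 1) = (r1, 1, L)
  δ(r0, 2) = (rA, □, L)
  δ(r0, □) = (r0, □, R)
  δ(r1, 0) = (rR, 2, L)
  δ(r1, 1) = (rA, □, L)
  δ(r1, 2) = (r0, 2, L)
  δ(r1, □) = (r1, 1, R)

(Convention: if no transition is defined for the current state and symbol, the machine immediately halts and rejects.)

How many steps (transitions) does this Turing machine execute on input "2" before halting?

Execution trace:
Initial: [r0]2
Step 1: δ(r0, 2) = (rA, □, L) → [rA]□□

The machine reaches the accept state rA and halts.

The machine executed 1 step before halting.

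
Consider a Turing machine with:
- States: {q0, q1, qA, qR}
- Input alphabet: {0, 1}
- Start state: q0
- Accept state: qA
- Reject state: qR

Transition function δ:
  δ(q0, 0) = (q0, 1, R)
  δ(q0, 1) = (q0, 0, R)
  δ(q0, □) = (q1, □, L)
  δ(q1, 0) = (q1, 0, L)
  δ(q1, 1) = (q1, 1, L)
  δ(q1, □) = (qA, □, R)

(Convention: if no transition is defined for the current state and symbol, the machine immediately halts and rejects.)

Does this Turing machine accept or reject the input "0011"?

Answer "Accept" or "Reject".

Execution trace:
Initial: [q0]0011
Step 1: δ(q0, 0) = (q0, 1, R) → 1[q0]011
Step 2: δ(q0, 0) = (q0, 1, R) → 11[q0]11
Step 3: δ(q0, 1) = (q0, 0, R) → 110[q0]1
Step 4: δ(q0, 1) = (q0, 0, R) → 1100[q0]□
Step 5: δ(q0, □) = (q1, □, L) → 110[q1]0□
Step 6: δ(q1, 0) = (q1, 0, L) → 11[q1]00□
Step 7: δ(q1, 0) = (q1, 0, L) → 1[q1]100□
Step 8: δ(q1, 1) = (q1, 1, L) → [q1]1100□
Step 9: δ(q1, 1) = (q1, 1, L) → [q1]□1100□
Step 10: δ(q1, □) = (qA, □, R) → □[qA]1100□

The machine reaches the accept state qA and halts.

Answer: Accept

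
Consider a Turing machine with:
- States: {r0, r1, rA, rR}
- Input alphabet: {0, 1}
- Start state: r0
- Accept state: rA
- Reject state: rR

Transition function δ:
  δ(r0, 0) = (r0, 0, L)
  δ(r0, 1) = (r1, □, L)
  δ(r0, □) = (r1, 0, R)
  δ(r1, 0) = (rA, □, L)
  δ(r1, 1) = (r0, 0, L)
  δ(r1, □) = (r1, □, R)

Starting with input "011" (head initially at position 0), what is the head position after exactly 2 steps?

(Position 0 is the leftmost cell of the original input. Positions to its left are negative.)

Execution trace (head position shown):
Step 0: [r0]011  (head at position 0)
Step 1: move left → [r0]□011  (head at position -1)
Step 2: move right → 0[r1]011  (head at position 0)

After 2 steps, the head is at position 0.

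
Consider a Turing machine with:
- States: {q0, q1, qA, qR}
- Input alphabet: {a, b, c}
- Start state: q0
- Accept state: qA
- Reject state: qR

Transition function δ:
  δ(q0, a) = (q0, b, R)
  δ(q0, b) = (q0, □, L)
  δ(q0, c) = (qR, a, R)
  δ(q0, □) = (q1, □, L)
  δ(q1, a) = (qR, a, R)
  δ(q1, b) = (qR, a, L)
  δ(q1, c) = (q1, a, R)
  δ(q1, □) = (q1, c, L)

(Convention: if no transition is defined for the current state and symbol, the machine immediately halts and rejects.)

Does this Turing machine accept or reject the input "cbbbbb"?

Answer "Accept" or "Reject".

Execution trace:
Initial: [q0]cbbbbb
Step 1: δ(q0, c) = (qR, a, R) → a[qR]bbbbb

The machine reaches the reject state qR and halts.

Answer: Reject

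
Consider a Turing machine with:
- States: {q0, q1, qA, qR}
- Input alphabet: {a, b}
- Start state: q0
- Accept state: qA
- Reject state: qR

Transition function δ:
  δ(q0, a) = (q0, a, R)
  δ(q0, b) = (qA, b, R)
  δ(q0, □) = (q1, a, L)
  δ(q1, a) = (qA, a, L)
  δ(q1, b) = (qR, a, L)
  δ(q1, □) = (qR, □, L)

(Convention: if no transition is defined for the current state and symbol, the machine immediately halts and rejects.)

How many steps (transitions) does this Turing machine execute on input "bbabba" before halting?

Execution trace:
Initial: [q0]bbabba
Step 1: δ(q0, b) = (qA, b, R) → b[qA]babba

The machine reaches the accept state qA and halts.

The machine executed 1 step before halting.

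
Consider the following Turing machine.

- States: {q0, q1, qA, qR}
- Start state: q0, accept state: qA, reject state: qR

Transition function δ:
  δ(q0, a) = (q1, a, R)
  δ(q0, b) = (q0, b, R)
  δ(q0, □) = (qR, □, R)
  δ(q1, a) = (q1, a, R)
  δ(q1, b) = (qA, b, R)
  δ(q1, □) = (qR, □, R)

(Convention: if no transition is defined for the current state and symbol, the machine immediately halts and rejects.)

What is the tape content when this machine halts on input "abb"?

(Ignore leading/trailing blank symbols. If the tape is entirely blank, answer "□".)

Execution trace:
Initial: [q0]abb
Step 1: δ(q0, a) = (q1, a, R) → a[q1]bb
Step 2: δ(q1, b) = (qA, b, R) → ab[qA]b

The machine reaches the accept state qA and halts.

Final tape (ignoring leading/trailing blanks): abb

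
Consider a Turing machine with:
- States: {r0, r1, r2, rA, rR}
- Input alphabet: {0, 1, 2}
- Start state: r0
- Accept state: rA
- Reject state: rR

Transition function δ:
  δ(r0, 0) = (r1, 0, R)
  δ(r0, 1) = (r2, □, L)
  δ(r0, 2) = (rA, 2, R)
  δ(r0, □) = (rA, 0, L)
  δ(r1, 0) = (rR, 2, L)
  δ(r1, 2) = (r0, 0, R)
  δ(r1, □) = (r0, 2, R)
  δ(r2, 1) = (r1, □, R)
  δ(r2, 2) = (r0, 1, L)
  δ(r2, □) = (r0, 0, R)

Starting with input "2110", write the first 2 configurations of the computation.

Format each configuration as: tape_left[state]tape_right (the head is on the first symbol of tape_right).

Transitions applied:
Step 1: δ(r0, 2) = (rA, 2, R)

The first 2 configurations are:
[r0]2110 ⊢ 2[rA]110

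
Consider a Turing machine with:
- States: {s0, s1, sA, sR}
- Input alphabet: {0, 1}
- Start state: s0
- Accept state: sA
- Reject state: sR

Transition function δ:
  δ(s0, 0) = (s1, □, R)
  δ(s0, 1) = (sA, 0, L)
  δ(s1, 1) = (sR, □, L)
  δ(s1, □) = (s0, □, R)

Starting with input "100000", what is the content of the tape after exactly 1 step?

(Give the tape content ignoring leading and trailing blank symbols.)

Execution trace:
Initial: [s0]100000
Step 1: δ(s0, 1) = (sA, 0, L) → [sA]□000000

The machine reaches the accept state sA and halts.

After 1 step, the tape (ignoring leading/trailing blanks) is: 000000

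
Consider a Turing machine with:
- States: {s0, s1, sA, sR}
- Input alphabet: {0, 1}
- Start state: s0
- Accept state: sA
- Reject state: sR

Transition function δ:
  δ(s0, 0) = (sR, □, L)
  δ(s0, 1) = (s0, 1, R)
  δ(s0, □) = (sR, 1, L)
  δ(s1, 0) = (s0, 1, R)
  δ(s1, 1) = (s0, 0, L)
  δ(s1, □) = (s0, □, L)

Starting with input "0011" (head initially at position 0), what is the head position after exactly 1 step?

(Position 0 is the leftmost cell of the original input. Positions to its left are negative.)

Execution trace (head position shown):
Step 0: [s0]0011  (head at position 0)
Step 1: move left → [sR]□□011  (head at position -1)

After 1 step, the head is at position -1.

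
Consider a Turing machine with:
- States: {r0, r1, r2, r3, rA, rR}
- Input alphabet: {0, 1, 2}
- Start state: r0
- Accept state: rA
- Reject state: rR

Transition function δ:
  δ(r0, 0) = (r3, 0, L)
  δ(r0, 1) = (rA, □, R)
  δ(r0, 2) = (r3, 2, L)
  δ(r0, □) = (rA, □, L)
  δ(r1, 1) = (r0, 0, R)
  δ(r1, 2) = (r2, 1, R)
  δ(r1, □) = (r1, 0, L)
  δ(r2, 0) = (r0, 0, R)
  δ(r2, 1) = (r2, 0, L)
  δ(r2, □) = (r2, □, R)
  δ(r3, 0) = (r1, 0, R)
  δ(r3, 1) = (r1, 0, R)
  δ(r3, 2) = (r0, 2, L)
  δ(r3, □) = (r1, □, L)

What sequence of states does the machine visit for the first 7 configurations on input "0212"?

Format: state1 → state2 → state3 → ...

Execution trace:
Initial: [r0]0212
Step 1: δ(r0, 0) = (r3, 0, L) → [r3]□0212
Step 2: δ(r3, □) = (r1, □, L) → [r1]□□0212
Step 3: δ(r1, □) = (r1, 0, L) → [r1]□0□0212
Step 4: δ(r1, □) = (r1, 0, L) → [r1]□00□0212
Step 5: δ(r1, □) = (r1, 0, L) → [r1]□000□0212
Step 6: δ(r1, □) = (r1, 0, L) → [r1]□0000□0212

State sequence: r0 → r3 → r1 → r1 → r1 → r1 → r1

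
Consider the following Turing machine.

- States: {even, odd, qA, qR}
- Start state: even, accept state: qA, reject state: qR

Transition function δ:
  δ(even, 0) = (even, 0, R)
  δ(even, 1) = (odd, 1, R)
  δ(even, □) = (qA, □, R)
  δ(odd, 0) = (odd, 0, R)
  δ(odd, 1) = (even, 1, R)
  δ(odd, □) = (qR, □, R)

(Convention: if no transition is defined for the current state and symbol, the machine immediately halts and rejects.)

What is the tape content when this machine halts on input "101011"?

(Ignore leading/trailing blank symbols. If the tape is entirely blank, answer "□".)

Execution trace:
Initial: [even]101011
Step 1: δ(even, 1) = (odd, 1, R) → 1[odd]01011
Step 2: δ(odd, 0) = (odd, 0, R) → 10[odd]1011
Step 3: δ(odd, 1) = (even, 1, R) → 101[even]011
Step 4: δ(even, 0) = (even, 0, R) → 1010[even]11
Step 5: δ(even, 1) = (odd, 1, R) → 10101[odd]1
Step 6: δ(odd, 1) = (even, 1, R) → 101011[even]□
Step 7: δ(even, □) = (qA, □, R) → 101011□[qA]□

The machine reaches the accept state qA and halts.

Final tape (ignoring leading/trailing blanks): 101011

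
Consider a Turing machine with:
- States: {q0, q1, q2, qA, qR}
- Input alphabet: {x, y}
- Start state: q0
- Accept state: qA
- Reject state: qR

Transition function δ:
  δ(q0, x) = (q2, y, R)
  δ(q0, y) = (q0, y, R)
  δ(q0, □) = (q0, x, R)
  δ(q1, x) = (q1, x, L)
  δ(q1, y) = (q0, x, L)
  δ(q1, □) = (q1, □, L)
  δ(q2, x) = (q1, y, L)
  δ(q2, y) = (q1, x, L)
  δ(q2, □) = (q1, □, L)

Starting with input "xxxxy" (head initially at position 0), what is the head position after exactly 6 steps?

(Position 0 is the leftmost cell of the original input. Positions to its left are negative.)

Execution trace (head position shown):
Step 0: [q0]xxxxy  (head at position 0)
Step 1: move right → y[q2]xxxy  (head at position 1)
Step 2: move left → [q1]yyxxy  (head at position 0)
Step 3: move left → [q0]□xyxxy  (head at position -1)
Step 4: move right → x[q0]xyxxy  (head at position 0)
Step 5: move right → xy[q2]yxxy  (head at position 1)
Step 6: move left → x[q1]yxxxy  (head at position 0)

After 6 steps, the head is at position 0.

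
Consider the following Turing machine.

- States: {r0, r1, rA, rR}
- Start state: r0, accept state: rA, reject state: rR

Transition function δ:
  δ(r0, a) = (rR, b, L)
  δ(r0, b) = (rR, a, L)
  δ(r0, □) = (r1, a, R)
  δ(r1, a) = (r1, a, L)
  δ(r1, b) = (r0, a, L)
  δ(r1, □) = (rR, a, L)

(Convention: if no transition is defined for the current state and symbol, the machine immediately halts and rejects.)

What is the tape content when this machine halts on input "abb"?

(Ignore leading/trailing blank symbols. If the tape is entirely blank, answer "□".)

Execution trace:
Initial: [r0]abb
Step 1: δ(r0, a) = (rR, b, L) → [rR]□bbb

The machine reaches the reject state rR and halts.

Final tape (ignoring leading/trailing blanks): bbb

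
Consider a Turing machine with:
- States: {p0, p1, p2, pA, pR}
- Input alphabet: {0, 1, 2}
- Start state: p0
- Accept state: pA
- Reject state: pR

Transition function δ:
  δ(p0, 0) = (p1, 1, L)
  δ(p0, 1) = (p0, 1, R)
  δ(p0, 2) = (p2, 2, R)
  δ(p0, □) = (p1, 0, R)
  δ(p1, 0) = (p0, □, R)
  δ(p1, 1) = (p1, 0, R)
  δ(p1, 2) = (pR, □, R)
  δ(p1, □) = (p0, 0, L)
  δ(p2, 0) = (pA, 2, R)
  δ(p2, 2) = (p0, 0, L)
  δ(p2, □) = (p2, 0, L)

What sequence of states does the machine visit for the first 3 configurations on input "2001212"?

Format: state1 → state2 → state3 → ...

Execution trace:
Initial: [p0]2001212
Step 1: δ(p0, 2) = (p2, 2, R) → 2[p2]001212
Step 2: δ(p2, 0) = (pA, 2, R) → 22[pA]01212

The machine reaches the accept state pA and halts.

State sequence: p0 → p2 → pA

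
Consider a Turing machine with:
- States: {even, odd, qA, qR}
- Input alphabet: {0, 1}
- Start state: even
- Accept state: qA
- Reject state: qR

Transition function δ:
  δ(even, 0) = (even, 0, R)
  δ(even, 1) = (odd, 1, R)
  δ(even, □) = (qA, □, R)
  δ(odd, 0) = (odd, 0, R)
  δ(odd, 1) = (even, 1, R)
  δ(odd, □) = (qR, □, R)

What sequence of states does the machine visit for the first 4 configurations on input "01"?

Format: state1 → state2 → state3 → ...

Execution trace:
Initial: [even]01
Step 1: δ(even, 0) = (even, 0, R) → 0[even]1
Step 2: δ(even, 1) = (odd, 1, R) → 01[odd]□
Step 3: δ(odd, □) = (qR, □, R) → 01□[qR]□

The machine reaches the reject state qR and halts.

State sequence: even → even → odd → qR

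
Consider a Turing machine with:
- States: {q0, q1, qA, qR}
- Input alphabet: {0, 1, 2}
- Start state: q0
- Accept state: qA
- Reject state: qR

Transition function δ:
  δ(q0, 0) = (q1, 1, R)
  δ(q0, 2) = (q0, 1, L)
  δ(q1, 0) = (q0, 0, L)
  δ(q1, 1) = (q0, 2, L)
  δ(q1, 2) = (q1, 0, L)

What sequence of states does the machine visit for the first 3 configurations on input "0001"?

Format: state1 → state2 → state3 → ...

Execution trace:
Initial: [q0]0001
Step 1: δ(q0, 0) = (q1, 1, R) → 1[q1]001
Step 2: δ(q1, 0) = (q0, 0, L) → [q0]1001

No transition is defined for δ(q0, 1). By convention the machine halts and rejects.

State sequence: q0 → q1 → q0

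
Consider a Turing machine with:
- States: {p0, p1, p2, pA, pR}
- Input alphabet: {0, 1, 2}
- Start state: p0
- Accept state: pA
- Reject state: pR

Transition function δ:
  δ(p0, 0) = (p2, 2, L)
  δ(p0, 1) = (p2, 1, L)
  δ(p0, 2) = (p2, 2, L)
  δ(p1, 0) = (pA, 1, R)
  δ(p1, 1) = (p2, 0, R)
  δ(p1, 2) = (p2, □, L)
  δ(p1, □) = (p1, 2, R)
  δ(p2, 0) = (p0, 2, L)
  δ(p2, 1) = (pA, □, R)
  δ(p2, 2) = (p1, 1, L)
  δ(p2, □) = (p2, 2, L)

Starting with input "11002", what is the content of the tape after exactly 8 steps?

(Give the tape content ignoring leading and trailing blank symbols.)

Execution trace:
Initial: [p0]11002
Step 1: δ(p0, 1) = (p2, 1, L) → [p2]□11002
Step 2: δ(p2, □) = (p2, 2, L) → [p2]□211002
Step 3: δ(p2, □) = (p2, 2, L) → [p2]□2211002
Step 4: δ(p2, □) = (p2, 2, L) → [p2]□22211002
Step 5: δ(p2, □) = (p2, 2, L) → [p2]□222211002
Step 6: δ(p2, □) = (p2, 2, L) → [p2]□2222211002
Step 7: δ(p2, □) = (p2, 2, L) → [p2]□22222211002
Step 8: δ(p2, □) = (p2, 2, L) → [p2]□222222211002

After 8 steps, the tape (ignoring leading/trailing blanks) is: 222222211002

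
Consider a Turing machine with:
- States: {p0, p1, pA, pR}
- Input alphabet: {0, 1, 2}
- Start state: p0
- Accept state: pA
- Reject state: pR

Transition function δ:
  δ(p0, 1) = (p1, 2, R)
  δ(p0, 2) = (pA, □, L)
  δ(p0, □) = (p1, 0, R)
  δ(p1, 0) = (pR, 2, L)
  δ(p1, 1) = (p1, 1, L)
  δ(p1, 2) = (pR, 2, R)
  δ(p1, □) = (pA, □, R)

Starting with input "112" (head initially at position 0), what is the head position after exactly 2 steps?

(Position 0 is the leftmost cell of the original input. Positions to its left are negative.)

Execution trace (head position shown):
Step 0: [p0]112  (head at position 0)
Step 1: move right → 2[p1]12  (head at position 1)
Step 2: move left → [p1]212  (head at position 0)

After 2 steps, the head is at position 0.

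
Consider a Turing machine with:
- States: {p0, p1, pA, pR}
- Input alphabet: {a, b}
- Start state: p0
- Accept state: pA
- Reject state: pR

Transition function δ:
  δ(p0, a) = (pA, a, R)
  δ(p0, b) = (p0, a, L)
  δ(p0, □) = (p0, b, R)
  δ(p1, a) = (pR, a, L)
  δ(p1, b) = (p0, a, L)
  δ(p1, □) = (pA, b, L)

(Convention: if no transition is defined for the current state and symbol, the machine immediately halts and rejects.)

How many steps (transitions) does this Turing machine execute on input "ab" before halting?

Execution trace:
Initial: [p0]ab
Step 1: δ(p0, a) = (pA, a, R) → a[pA]b

The machine reaches the accept state pA and halts.

The machine executed 1 step before halting.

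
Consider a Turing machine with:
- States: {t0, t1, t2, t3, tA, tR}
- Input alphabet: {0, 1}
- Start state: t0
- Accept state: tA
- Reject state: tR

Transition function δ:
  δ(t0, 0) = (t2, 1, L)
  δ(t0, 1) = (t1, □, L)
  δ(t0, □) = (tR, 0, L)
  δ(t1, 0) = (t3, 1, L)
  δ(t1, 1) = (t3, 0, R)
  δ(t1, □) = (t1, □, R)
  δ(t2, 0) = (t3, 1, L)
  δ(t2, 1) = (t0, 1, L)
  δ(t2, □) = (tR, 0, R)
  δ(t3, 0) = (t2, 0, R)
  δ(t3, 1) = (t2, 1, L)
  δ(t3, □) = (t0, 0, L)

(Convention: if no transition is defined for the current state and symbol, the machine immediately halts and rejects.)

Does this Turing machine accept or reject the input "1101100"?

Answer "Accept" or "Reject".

Execution trace:
Initial: [t0]1101100
Step 1: δ(t0, 1) = (t1, □, L) → [t1]□□101100
Step 2: δ(t1, □) = (t1, □, R) → □[t1]□101100
Step 3: δ(t1, □) = (t1, □, R) → □□[t1]101100
Step 4: δ(t1, 1) = (t3, 0, R) → □□0[t3]01100
Step 5: δ(t3, 0) = (t2, 0, R) → □□00[t2]1100
Step 6: δ(t2, 1) = (t0, 1, L) → □□0[t0]01100
Step 7: δ(t0, 0) = (t2, 1, L) → □□[t2]011100
Step 8: δ(t2, 0) = (t3, 1, L) → □[t3]□111100
Step 9: δ(t3, □) = (t0, 0, L) → [t0]□0111100
Step 10: δ(t0, □) = (tR, 0, L) → [tR]□00111100

The machine reaches the reject state tR and halts.

Answer: Reject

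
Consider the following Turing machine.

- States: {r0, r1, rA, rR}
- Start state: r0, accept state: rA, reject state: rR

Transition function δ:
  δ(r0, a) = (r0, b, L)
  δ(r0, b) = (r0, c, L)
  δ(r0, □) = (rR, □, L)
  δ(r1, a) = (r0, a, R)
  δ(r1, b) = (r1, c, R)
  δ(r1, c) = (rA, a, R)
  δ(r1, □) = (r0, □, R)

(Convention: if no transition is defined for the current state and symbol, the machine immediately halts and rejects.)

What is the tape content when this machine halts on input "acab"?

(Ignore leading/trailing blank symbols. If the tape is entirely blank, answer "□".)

Execution trace:
Initial: [r0]acab
Step 1: δ(r0, a) = (r0, b, L) → [r0]□bcab
Step 2: δ(r0, □) = (rR, □, L) → [rR]□□bcab

The machine reaches the reject state rR and halts.

Final tape (ignoring leading/trailing blanks): bcab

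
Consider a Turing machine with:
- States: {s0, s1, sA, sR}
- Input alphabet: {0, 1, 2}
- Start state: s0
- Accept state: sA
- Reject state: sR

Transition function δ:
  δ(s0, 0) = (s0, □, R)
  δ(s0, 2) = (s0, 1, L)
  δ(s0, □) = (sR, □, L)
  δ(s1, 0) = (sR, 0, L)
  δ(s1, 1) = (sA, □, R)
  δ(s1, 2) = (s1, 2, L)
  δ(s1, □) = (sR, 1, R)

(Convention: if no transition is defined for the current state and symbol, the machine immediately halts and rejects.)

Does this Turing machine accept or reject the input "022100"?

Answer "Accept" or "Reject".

Execution trace:
Initial: [s0]022100
Step 1: δ(s0, 0) = (s0, □, R) → □[s0]22100
Step 2: δ(s0, 2) = (s0, 1, L) → [s0]□12100
Step 3: δ(s0, □) = (sR, □, L) → [sR]□□12100

The machine reaches the reject state sR and halts.

Answer: Reject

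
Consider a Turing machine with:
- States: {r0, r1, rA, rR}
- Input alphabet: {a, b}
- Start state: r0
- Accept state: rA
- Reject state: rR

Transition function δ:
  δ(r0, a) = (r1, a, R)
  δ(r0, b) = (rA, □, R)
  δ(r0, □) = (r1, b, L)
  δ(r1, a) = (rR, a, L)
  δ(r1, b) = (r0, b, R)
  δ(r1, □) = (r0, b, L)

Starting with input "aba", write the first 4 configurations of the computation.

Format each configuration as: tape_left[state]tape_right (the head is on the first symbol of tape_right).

Transitions applied:
Step 1: δ(r0, a) = (r1, a, R)
Step 2: δ(r1, b) = (r0, b, R)
Step 3: δ(r0, a) = (r1, a, R)

The first 4 configurations are:
[r0]aba ⊢ a[r1]ba ⊢ ab[r0]a ⊢ aba[r1]□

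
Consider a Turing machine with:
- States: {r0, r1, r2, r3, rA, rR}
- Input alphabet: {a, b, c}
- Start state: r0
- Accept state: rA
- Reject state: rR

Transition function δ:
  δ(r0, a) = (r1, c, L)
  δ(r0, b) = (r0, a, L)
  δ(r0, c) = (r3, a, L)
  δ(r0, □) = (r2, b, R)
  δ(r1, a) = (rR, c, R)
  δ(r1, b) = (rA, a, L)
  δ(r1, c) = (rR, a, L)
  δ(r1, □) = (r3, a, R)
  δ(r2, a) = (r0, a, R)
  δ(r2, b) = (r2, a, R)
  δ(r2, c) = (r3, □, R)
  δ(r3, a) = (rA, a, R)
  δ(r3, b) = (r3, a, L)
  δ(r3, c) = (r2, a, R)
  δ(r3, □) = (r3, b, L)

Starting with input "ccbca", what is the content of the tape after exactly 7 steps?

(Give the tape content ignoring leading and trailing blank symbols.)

Execution trace:
Initial: [r0]ccbca
Step 1: δ(r0, c) = (r3, a, L) → [r3]□acbca
Step 2: δ(r3, □) = (r3, b, L) → [r3]□bacbca
Step 3: δ(r3, □) = (r3, b, L) → [r3]□bbacbca
Step 4: δ(r3, □) = (r3, b, L) → [r3]□bbbacbca
Step 5: δ(r3, □) = (r3, b, L) → [r3]□bbbbacbca
Step 6: δ(r3, □) = (r3, b, L) → [r3]□bbbbbacbca
Step 7: δ(r3, □) = (r3, b, L) → [r3]□bbbbbbacbca

After 7 steps, the tape (ignoring leading/trailing blanks) is: bbbbbbacbca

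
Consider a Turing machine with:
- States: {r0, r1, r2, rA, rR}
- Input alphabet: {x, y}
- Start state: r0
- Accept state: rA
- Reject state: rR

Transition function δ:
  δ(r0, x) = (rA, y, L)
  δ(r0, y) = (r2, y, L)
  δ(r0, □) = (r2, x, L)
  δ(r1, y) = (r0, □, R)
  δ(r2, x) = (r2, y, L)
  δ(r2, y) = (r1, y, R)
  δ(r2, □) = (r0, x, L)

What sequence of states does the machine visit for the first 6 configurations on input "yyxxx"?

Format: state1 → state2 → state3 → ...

Execution trace:
Initial: [r0]yyxxx
Step 1: δ(r0, y) = (r2, y, L) → [r2]□yyxxx
Step 2: δ(r2, □) = (r0, x, L) → [r0]□xyyxxx
Step 3: δ(r0, □) = (r2, x, L) → [r2]□xxyyxxx
Step 4: δ(r2, □) = (r0, x, L) → [r0]□xxxyyxxx
Step 5: δ(r0, □) = (r2, x, L) → [r2]□xxxxyyxxx

State sequence: r0 → r2 → r0 → r2 → r0 → r2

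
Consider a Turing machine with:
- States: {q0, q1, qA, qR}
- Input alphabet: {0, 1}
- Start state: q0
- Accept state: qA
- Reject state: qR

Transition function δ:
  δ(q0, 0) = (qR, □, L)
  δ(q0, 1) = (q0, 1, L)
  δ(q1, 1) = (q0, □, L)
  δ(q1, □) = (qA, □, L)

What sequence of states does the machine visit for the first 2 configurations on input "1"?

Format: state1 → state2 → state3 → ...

Execution trace:
Initial: [q0]1
Step 1: δ(q0, 1) = (q0, 1, L) → [q0]□1

No transition is defined for δ(q0, □). By convention the machine halts and rejects.

State sequence: q0 → q0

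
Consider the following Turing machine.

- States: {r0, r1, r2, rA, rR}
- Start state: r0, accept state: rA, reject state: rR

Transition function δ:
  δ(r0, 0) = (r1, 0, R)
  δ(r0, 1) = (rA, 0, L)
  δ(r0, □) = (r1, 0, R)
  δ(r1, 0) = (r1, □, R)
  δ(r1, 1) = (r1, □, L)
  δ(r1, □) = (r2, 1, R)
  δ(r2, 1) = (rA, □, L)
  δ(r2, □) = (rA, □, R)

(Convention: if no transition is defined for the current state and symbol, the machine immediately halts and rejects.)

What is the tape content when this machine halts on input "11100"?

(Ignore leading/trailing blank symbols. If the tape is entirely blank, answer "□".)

Execution trace:
Initial: [r0]11100
Step 1: δ(r0, 1) = (rA, 0, L) → [rA]□01100

The machine reaches the accept state rA and halts.

Final tape (ignoring leading/trailing blanks): 01100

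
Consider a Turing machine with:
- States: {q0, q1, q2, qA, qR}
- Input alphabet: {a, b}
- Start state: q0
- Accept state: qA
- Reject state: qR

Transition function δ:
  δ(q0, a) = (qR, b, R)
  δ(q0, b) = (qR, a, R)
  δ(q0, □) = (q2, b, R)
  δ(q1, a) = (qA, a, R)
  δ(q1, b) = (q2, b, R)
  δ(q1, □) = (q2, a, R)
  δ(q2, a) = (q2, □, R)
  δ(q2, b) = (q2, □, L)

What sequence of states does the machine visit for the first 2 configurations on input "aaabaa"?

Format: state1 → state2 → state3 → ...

Execution trace:
Initial: [q0]aaabaa
Step 1: δ(q0, a) = (qR, b, R) → b[qR]aabaa

The machine reaches the reject state qR and halts.

State sequence: q0 → qR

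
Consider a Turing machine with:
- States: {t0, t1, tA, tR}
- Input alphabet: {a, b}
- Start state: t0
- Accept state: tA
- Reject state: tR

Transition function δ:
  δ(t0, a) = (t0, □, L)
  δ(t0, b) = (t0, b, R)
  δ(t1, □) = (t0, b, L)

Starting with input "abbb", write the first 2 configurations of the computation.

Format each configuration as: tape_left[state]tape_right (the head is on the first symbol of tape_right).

Transitions applied:
Step 1: δ(t0, a) = (t0, □, L)

The first 2 configurations are:
[t0]abbb ⊢ [t0]□□bbb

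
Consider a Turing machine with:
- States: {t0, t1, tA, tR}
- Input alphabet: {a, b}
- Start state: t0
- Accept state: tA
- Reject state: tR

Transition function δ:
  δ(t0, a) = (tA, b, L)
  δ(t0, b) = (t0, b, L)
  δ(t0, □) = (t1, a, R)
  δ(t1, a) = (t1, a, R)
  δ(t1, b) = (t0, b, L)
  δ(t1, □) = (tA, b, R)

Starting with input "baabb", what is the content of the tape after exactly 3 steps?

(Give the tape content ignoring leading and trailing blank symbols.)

Execution trace:
Initial: [t0]baabb
Step 1: δ(t0, b) = (t0, b, L) → [t0]□baabb
Step 2: δ(t0, □) = (t1, a, R) → a[t1]baabb
Step 3: δ(t1, b) = (t0, b, L) → [t0]abaabb

After 3 steps, the tape (ignoring leading/trailing blanks) is: abaabb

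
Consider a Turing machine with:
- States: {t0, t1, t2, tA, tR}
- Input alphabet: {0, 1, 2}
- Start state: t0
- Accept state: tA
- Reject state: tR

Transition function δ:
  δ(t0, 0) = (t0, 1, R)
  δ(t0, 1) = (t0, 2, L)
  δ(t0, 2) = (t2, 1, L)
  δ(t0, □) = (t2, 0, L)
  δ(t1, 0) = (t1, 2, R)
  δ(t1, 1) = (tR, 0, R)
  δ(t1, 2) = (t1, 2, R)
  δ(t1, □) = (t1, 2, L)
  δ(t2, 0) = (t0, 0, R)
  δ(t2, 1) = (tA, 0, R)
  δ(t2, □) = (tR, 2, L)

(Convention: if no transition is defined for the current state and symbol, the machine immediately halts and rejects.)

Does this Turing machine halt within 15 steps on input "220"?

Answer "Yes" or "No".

Execution trace:
Initial: [t0]220
Step 1: δ(t0, 2) = (t2, 1, L) → [t2]□120
Step 2: δ(t2, □) = (tR, 2, L) → [tR]□2120

The machine reaches the reject state tR and halts.
The machine halted after 2 steps (within the 15-step bound).

Answer: Yes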